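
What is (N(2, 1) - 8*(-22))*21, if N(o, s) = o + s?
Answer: 3759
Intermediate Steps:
(N(2, 1) - 8*(-22))*21 = ((2 + 1) - 8*(-22))*21 = (3 + 176)*21 = 179*21 = 3759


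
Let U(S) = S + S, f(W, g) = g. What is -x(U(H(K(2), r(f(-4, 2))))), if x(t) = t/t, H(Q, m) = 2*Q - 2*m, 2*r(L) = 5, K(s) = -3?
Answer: -1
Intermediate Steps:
r(L) = 5/2 (r(L) = (1/2)*5 = 5/2)
H(Q, m) = -2*m + 2*Q
U(S) = 2*S
x(t) = 1
-x(U(H(K(2), r(f(-4, 2))))) = -1*1 = -1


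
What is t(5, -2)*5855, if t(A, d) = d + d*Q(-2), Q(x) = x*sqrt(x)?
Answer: -11710 + 23420*I*sqrt(2) ≈ -11710.0 + 33121.0*I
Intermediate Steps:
Q(x) = x**(3/2)
t(A, d) = d - 2*I*d*sqrt(2) (t(A, d) = d + d*(-2)**(3/2) = d + d*(-2*I*sqrt(2)) = d - 2*I*d*sqrt(2))
t(5, -2)*5855 = -2*(1 - 2*I*sqrt(2))*5855 = (-2 + 4*I*sqrt(2))*5855 = -11710 + 23420*I*sqrt(2)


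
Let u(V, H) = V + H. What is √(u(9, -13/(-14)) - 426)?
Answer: 5*I*√3262/14 ≈ 20.398*I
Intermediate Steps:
u(V, H) = H + V
√(u(9, -13/(-14)) - 426) = √((-13/(-14) + 9) - 426) = √((-13*(-1/14) + 9) - 426) = √((13/14 + 9) - 426) = √(139/14 - 426) = √(-5825/14) = 5*I*√3262/14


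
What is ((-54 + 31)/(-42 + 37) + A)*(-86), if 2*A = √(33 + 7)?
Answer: -1978/5 - 86*√10 ≈ -667.56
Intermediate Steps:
A = √10 (A = √(33 + 7)/2 = √40/2 = (2*√10)/2 = √10 ≈ 3.1623)
((-54 + 31)/(-42 + 37) + A)*(-86) = ((-54 + 31)/(-42 + 37) + √10)*(-86) = (-23/(-5) + √10)*(-86) = (-23*(-⅕) + √10)*(-86) = (23/5 + √10)*(-86) = -1978/5 - 86*√10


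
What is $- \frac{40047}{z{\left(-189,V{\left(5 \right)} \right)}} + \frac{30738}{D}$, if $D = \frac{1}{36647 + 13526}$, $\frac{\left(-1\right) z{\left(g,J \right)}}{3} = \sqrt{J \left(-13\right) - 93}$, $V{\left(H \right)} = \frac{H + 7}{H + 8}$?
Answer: $1542217674 - \frac{1907 i \sqrt{105}}{15} \approx 1.5422 \cdot 10^{9} - 1302.7 i$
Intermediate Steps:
$V{\left(H \right)} = \frac{7 + H}{8 + H}$
$z{\left(g,J \right)} = - 3 \sqrt{-93 - 13 J}$ ($z{\left(g,J \right)} = - 3 \sqrt{J \left(-13\right) - 93} = - 3 \sqrt{- 13 J - 93} = - 3 \sqrt{-93 - 13 J}$)
$D = \frac{1}{50173} \approx 1.9931 \cdot 10^{-5}$
$- \frac{40047}{z{\left(-189,V{\left(5 \right)} \right)}} + \frac{30738}{D} = - \frac{40047}{\left(-3\right) \sqrt{-93 - 13 \frac{7 + 5}{8 + 5}}} + 30738 \frac{1}{\frac{1}{50173}} = - \frac{40047}{\left(-3\right) \sqrt{-93 - 13 \cdot \frac{1}{13} \cdot 12}} + 30738 \cdot 50173 = - \frac{40047}{\left(-3\right) \sqrt{-93 - 13 \cdot \frac{1}{13} \cdot 12}} + 1542217674 = - \frac{40047}{\left(-3\right) \sqrt{-93 - 12}} + 1542217674 = - \frac{40047}{\left(-3\right) \sqrt{-105}} + 1542217674 = - \frac{40047}{\left(-3\right) i \sqrt{105}} + 1542217674 = - 40047 \frac{i \sqrt{105}}{315} + 1542217674 = - \frac{1907 i \sqrt{105}}{15} + 1542217674 = 1542217674 - \frac{1907 i \sqrt{105}}{15}$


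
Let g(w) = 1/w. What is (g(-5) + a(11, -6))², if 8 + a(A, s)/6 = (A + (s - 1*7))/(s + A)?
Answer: 64009/25 ≈ 2560.4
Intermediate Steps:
a(A, s) = -48 + 6*(-7 + A + s)/(A + s) (a(A, s) = -48 + 6*((A + (s - 1*7))/(s + A)) = -48 + 6*((A + (s - 7))/(A + s)) = -48 + 6*((A + (-7 + s))/(A + s)) = -48 + 6*((-7 + A + s)/(A + s)) = -48 + 6*(-7 + A + s)/(A + s))
(g(-5) + a(11, -6))² = (1/(-5) + 42*(-1 - 1*11 - 1*(-6))/(11 - 6))² = (-⅕ + 42*(-1 - 11 + 6)/5)² = (-⅕ + 42*(⅕)*(-6))² = (-⅕ - 252/5)² = (-253/5)² = 64009/25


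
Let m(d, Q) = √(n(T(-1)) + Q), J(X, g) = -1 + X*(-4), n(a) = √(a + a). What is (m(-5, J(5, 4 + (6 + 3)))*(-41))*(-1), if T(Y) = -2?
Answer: 41*√(-21 + 2*I) ≈ 8.9368 + 188.1*I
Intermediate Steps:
n(a) = √2*√a (n(a) = √(2*a) = √2*√a)
J(X, g) = -1 - 4*X
m(d, Q) = √(Q + 2*I) (m(d, Q) = √(√2*√(-2) + Q) = √(√2*(I*√2) + Q) = √(2*I + Q) = √(Q + 2*I))
(m(-5, J(5, 4 + (6 + 3)))*(-41))*(-1) = (√((-1 - 4*5) + 2*I)*(-41))*(-1) = (√((-1 - 20) + 2*I)*(-41))*(-1) = (√(-21 + 2*I)*(-41))*(-1) = -41*√(-21 + 2*I)*(-1) = 41*√(-21 + 2*I)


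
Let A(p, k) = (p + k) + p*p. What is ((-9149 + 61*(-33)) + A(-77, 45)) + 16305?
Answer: 11040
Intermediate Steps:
A(p, k) = k + p + p² (A(p, k) = (k + p) + p² = k + p + p²)
((-9149 + 61*(-33)) + A(-77, 45)) + 16305 = ((-9149 + 61*(-33)) + (45 - 77 + (-77)²)) + 16305 = ((-9149 - 2013) + (45 - 77 + 5929)) + 16305 = (-11162 + 5897) + 16305 = -5265 + 16305 = 11040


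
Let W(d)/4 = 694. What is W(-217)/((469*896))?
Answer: 347/52528 ≈ 0.0066060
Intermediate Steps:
W(d) = 2776 (W(d) = 4*694 = 2776)
W(-217)/((469*896)) = 2776/((469*896)) = 2776/420224 = 2776*(1/420224) = 347/52528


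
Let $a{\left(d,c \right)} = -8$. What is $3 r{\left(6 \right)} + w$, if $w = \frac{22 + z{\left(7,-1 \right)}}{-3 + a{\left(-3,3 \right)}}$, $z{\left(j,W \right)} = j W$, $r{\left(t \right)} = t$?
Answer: $\frac{183}{11} \approx 16.636$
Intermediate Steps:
$z{\left(j,W \right)} = W j$
$w = - \frac{15}{11}$ ($w = \frac{22 - 7}{-3 - 8} = \frac{22 - 7}{-11} = 15 \left(- \frac{1}{11}\right) = - \frac{15}{11} \approx -1.3636$)
$3 r{\left(6 \right)} + w = 3 \cdot 6 - \frac{15}{11} = 18 - \frac{15}{11} = \frac{183}{11}$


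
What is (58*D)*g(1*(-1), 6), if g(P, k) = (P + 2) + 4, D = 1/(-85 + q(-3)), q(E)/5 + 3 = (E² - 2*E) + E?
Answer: -29/4 ≈ -7.2500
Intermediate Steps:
q(E) = -15 - 5*E + 5*E² (q(E) = -15 + 5*((E² - 2*E) + E) = -15 + 5*(E² - E) = -15 + (-5*E + 5*E²) = -15 - 5*E + 5*E²)
D = -1/40 (D = 1/(-85 + (-15 - 5*(-3) + 5*(-3)²)) = 1/(-85 + (-15 + 15 + 5*9)) = 1/(-85 + (-15 + 15 + 45)) = 1/(-85 + 45) = 1/(-40) = -1/40 ≈ -0.025000)
g(P, k) = 6 + P (g(P, k) = (2 + P) + 4 = 6 + P)
(58*D)*g(1*(-1), 6) = (58*(-1/40))*(6 + 1*(-1)) = -29*(6 - 1)/20 = -29/20*5 = -29/4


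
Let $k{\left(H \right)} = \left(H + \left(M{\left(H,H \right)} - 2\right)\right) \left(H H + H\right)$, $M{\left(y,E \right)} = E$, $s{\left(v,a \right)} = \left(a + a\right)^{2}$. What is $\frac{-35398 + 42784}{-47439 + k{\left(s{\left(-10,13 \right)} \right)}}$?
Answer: $\frac{2462}{205927587} \approx 1.1956 \cdot 10^{-5}$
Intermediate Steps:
$s{\left(v,a \right)} = 4 a^{2}$ ($s{\left(v,a \right)} = \left(2 a\right)^{2} = 4 a^{2}$)
$k{\left(H \right)} = \left(-2 + 2 H\right) \left(H + H^{2}\right)$ ($k{\left(H \right)} = \left(H + \left(H - 2\right)\right) \left(H H + H\right) = \left(H + \left(-2 + H\right)\right) \left(H^{2} + H\right) = \left(-2 + 2 H\right) \left(H + H^{2}\right)$)
$\frac{-35398 + 42784}{-47439 + k{\left(s{\left(-10,13 \right)} \right)}} = \frac{-35398 + 42784}{-47439 + 2 \cdot 4 \cdot 13^{2} \left(-1 + \left(4 \cdot 13^{2}\right)^{2}\right)} = \frac{7386}{-47439 + 2 \cdot 4 \cdot 169 \left(-1 + \left(4 \cdot 169\right)^{2}\right)} = \frac{7386}{-47439 + 2 \cdot 676 \left(-1 + 676^{2}\right)} = \frac{7386}{-47439 + 2 \cdot 676 \left(-1 + 456976\right)} = \frac{7386}{-47439 + 2 \cdot 676 \cdot 456975} = \frac{7386}{-47439 + 617830200} = \frac{7386}{617782761} = 7386 \cdot \frac{1}{617782761} = \frac{2462}{205927587}$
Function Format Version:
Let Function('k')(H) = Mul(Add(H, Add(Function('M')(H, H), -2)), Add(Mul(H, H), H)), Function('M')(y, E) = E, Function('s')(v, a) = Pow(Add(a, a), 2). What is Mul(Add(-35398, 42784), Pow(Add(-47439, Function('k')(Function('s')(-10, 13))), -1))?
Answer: Rational(2462, 205927587) ≈ 1.1956e-5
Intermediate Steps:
Function('s')(v, a) = Mul(4, Pow(a, 2)) (Function('s')(v, a) = Pow(Mul(2, a), 2) = Mul(4, Pow(a, 2)))
Function('k')(H) = Mul(Add(-2, Mul(2, H)), Add(H, Pow(H, 2))) (Function('k')(H) = Mul(Add(H, Add(H, -2)), Add(Mul(H, H), H)) = Mul(Add(H, Add(-2, H)), Add(Pow(H, 2), H)) = Mul(Add(-2, Mul(2, H)), Add(H, Pow(H, 2))))
Mul(Add(-35398, 42784), Pow(Add(-47439, Function('k')(Function('s')(-10, 13))), -1)) = Mul(Add(-35398, 42784), Pow(Add(-47439, Mul(2, Mul(4, Pow(13, 2)), Add(-1, Pow(Mul(4, Pow(13, 2)), 2)))), -1)) = Mul(7386, Pow(Add(-47439, Mul(2, Mul(4, 169), Add(-1, Pow(Mul(4, 169), 2)))), -1)) = Mul(7386, Pow(Add(-47439, Mul(2, 676, Add(-1, Pow(676, 2)))), -1)) = Mul(7386, Pow(Add(-47439, Mul(2, 676, Add(-1, 456976))), -1)) = Mul(7386, Pow(Add(-47439, Mul(2, 676, 456975)), -1)) = Mul(7386, Pow(Add(-47439, 617830200), -1)) = Mul(7386, Pow(617782761, -1)) = Mul(7386, Rational(1, 617782761)) = Rational(2462, 205927587)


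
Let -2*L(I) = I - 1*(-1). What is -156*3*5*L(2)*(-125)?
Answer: -438750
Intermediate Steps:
L(I) = -1/2 - I/2 (L(I) = -(I - 1*(-1))/2 = -(I + 1)/2 = -(1 + I)/2 = -1/2 - I/2)
-156*3*5*L(2)*(-125) = -156*3*5*(-1/2 - 1/2*2)*(-125) = -2340*(-1/2 - 1)*(-125) = -2340*(-3)/2*(-125) = -156*(-45/2)*(-125) = 3510*(-125) = -438750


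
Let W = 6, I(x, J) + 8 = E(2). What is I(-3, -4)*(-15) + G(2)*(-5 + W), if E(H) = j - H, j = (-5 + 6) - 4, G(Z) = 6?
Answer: 201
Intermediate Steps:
j = -3 (j = 1 - 4 = -3)
E(H) = -3 - H
I(x, J) = -13 (I(x, J) = -8 + (-3 - 1*2) = -8 + (-3 - 2) = -8 - 5 = -13)
I(-3, -4)*(-15) + G(2)*(-5 + W) = -13*(-15) + 6*(-5 + 6) = 195 + 6*1 = 195 + 6 = 201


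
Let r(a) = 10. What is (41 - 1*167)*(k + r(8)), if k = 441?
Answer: -56826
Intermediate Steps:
(41 - 1*167)*(k + r(8)) = (41 - 1*167)*(441 + 10) = (41 - 167)*451 = -126*451 = -56826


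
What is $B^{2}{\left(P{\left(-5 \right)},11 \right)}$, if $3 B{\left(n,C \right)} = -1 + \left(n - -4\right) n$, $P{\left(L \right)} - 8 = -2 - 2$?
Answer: $\frac{961}{9} \approx 106.78$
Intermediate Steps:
$P{\left(L \right)} = 4$ ($P{\left(L \right)} = 8 - 4 = 4$)
$B{\left(n,C \right)} = - \frac{1}{3} + \frac{n \left(4 + n\right)}{3}$ ($B{\left(n,C \right)} = \frac{-1 + \left(n - -4\right) n}{3} = \frac{-1 + \left(n + 4\right) n}{3} = \frac{-1 + \left(4 + n\right) n}{3} = \frac{-1 + n \left(4 + n\right)}{3} = - \frac{1}{3} + \frac{n \left(4 + n\right)}{3}$)
$B^{2}{\left(P{\left(-5 \right)},11 \right)} = \left(- \frac{1}{3} + \frac{4^{2}}{3} + \frac{4}{3} \cdot 4\right)^{2} = \left(- \frac{1}{3} + \frac{1}{3} \cdot 16 + \frac{16}{3}\right)^{2} = \left(- \frac{1}{3} + \frac{16}{3} + \frac{16}{3}\right)^{2} = \left(\frac{31}{3}\right)^{2} = \frac{961}{9}$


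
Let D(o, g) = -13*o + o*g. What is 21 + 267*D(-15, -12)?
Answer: 100146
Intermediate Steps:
D(o, g) = -13*o + g*o
21 + 267*D(-15, -12) = 21 + 267*(-15*(-13 - 12)) = 21 + 267*(-15*(-25)) = 21 + 267*375 = 21 + 100125 = 100146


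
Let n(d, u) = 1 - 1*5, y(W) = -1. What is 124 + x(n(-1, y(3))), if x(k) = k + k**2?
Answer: 136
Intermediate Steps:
n(d, u) = -4 (n(d, u) = 1 - 5 = -4)
124 + x(n(-1, y(3))) = 124 - 4*(1 - 4) = 124 - 4*(-3) = 124 + 12 = 136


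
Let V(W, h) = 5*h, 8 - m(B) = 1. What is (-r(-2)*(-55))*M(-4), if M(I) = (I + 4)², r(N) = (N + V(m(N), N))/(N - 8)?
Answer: 0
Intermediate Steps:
m(B) = 7 (m(B) = 8 - 1*1 = 8 - 1 = 7)
r(N) = 6*N/(-8 + N) (r(N) = (N + 5*N)/(N - 8) = (6*N)/(-8 + N) = 6*N/(-8 + N))
M(I) = (4 + I)²
(-r(-2)*(-55))*M(-4) = (-6*(-2)/(-8 - 2)*(-55))*(4 - 4)² = (-6*(-2)/(-10)*(-55))*0² = (-6*(-2)*(-1)/10*(-55))*0 = (-1*6/5*(-55))*0 = -6/5*(-55)*0 = 66*0 = 0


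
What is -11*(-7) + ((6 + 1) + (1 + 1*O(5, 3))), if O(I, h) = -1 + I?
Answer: 89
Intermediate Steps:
-11*(-7) + ((6 + 1) + (1 + 1*O(5, 3))) = -11*(-7) + ((6 + 1) + (1 + 1*(-1 + 5))) = 77 + (7 + (1 + 1*4)) = 77 + (7 + (1 + 4)) = 77 + (7 + 5) = 77 + 12 = 89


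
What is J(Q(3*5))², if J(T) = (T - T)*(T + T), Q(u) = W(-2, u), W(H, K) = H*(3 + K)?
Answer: 0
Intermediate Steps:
Q(u) = -6 - 2*u (Q(u) = -2*(3 + u) = -6 - 2*u)
J(T) = 0 (J(T) = 0*(2*T) = 0)
J(Q(3*5))² = 0² = 0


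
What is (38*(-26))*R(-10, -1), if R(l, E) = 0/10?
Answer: 0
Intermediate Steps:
R(l, E) = 0 (R(l, E) = 0*(1/10) = 0)
(38*(-26))*R(-10, -1) = (38*(-26))*0 = -988*0 = 0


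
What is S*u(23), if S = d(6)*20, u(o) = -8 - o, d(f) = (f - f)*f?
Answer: 0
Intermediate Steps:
d(f) = 0 (d(f) = 0*f = 0)
S = 0 (S = 0*20 = 0)
S*u(23) = 0*(-8 - 1*23) = 0*(-8 - 23) = 0*(-31) = 0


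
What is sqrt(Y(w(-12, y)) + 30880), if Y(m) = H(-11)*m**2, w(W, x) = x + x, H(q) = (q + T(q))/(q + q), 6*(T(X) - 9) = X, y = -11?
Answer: sqrt(278679)/3 ≈ 175.97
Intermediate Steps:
T(X) = 9 + X/6
H(q) = (9 + 7*q/6)/(2*q) (H(q) = (q + (9 + q/6))/(q + q) = (9 + 7*q/6)/((2*q)) = (9 + 7*q/6)*(1/(2*q)) = (9 + 7*q/6)/(2*q))
w(W, x) = 2*x
Y(m) = 23*m**2/132 (Y(m) = ((1/12)*(54 + 7*(-11))/(-11))*m**2 = ((1/12)*(-1/11)*(54 - 77))*m**2 = ((1/12)*(-1/11)*(-23))*m**2 = 23*m**2/132)
sqrt(Y(w(-12, y)) + 30880) = sqrt(23*(2*(-11))**2/132 + 30880) = sqrt((23/132)*(-22)**2 + 30880) = sqrt((23/132)*484 + 30880) = sqrt(253/3 + 30880) = sqrt(92893/3) = sqrt(278679)/3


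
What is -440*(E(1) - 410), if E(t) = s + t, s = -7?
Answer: 183040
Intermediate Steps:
E(t) = -7 + t
-440*(E(1) - 410) = -440*((-7 + 1) - 410) = -440*(-6 - 410) = -440*(-416) = 183040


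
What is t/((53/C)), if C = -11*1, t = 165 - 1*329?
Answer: 1804/53 ≈ 34.038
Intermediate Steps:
t = -164 (t = 165 - 329 = -164)
C = -11
t/((53/C)) = -164/(53/(-11)) = -164/(53*(-1/11)) = -164/(-53/11) = -164*(-11/53) = 1804/53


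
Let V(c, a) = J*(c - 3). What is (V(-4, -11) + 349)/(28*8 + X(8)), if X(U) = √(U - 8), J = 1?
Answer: 171/112 ≈ 1.5268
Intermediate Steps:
V(c, a) = -3 + c (V(c, a) = 1*(c - 3) = 1*(-3 + c) = -3 + c)
X(U) = √(-8 + U)
(V(-4, -11) + 349)/(28*8 + X(8)) = ((-3 - 4) + 349)/(28*8 + √(-8 + 8)) = (-7 + 349)/(224 + √0) = 342/(224 + 0) = 342/224 = 342*(1/224) = 171/112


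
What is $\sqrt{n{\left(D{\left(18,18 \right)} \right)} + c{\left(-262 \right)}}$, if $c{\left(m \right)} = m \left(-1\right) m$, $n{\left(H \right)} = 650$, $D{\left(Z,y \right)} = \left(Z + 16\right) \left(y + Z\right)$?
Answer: $i \sqrt{67994} \approx 260.76 i$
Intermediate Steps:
$D{\left(Z,y \right)} = \left(16 + Z\right) \left(Z + y\right)$
$c{\left(m \right)} = - m^{2}$ ($c{\left(m \right)} = - m m = - m^{2}$)
$\sqrt{n{\left(D{\left(18,18 \right)} \right)} + c{\left(-262 \right)}} = \sqrt{650 - \left(-262\right)^{2}} = \sqrt{650 - 68644} = \sqrt{-67994} = i \sqrt{67994}$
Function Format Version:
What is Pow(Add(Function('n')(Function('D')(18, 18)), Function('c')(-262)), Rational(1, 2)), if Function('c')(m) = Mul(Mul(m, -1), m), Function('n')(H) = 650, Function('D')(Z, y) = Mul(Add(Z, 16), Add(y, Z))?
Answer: Mul(I, Pow(67994, Rational(1, 2))) ≈ Mul(260.76, I)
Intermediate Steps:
Function('D')(Z, y) = Mul(Add(16, Z), Add(Z, y))
Function('c')(m) = Mul(-1, Pow(m, 2)) (Function('c')(m) = Mul(Mul(-1, m), m) = Mul(-1, Pow(m, 2)))
Pow(Add(Function('n')(Function('D')(18, 18)), Function('c')(-262)), Rational(1, 2)) = Pow(Add(650, Mul(-1, Pow(-262, 2))), Rational(1, 2)) = Pow(Add(650, Mul(-1, 68644)), Rational(1, 2)) = Pow(Add(650, -68644), Rational(1, 2)) = Pow(-67994, Rational(1, 2)) = Mul(I, Pow(67994, Rational(1, 2)))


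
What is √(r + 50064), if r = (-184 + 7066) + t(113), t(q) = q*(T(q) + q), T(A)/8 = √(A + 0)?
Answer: √(69715 + 904*√113) ≈ 281.65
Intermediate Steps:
T(A) = 8*√A (T(A) = 8*√(A + 0) = 8*√A)
t(q) = q*(q + 8*√q) (t(q) = q*(8*√q + q) = q*(q + 8*√q))
r = 19651 + 904*√113 (r = (-184 + 7066) + 113*(113 + 8*√113) = 6882 + (12769 + 904*√113) = 19651 + 904*√113 ≈ 29261.)
√(r + 50064) = √((19651 + 904*√113) + 50064) = √(69715 + 904*√113)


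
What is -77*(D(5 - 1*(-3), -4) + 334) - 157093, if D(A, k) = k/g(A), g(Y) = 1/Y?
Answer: -180347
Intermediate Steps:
g(Y) = 1/Y
D(A, k) = A*k (D(A, k) = k/(1/A) = k*A = A*k)
-77*(D(5 - 1*(-3), -4) + 334) - 157093 = -77*((5 - 1*(-3))*(-4) + 334) - 157093 = -77*((5 + 3)*(-4) + 334) - 157093 = -77*(8*(-4) + 334) - 157093 = -77*(-32 + 334) - 157093 = -77*302 - 157093 = -23254 - 157093 = -180347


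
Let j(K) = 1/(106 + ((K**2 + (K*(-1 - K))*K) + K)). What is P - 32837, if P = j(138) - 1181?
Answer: -89393452905/2627828 ≈ -34018.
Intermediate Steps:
j(K) = 1/(106 + K + K**2 + K**2*(-1 - K)) (j(K) = 1/(106 + ((K**2 + K**2*(-1 - K)) + K)) = 1/(106 + (K + K**2 + K**2*(-1 - K))) = 1/(106 + K + K**2 + K**2*(-1 - K)))
P = -3103464869/2627828 (P = 1/(106 + 138 - 1*138**3) - 1181 = 1/(106 + 138 - 1*2628072) - 1181 = 1/(106 + 138 - 2628072) - 1181 = 1/(-2627828) - 1181 = -1/2627828 - 1181 = -3103464869/2627828 ≈ -1181.0)
P - 32837 = -3103464869/2627828 - 32837 = -89393452905/2627828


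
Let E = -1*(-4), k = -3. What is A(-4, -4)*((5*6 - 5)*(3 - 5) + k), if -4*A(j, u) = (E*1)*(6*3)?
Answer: 954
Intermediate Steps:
E = 4
A(j, u) = -18 (A(j, u) = -4*1*6*3/4 = -18)
A(-4, -4)*((5*6 - 5)*(3 - 5) + k) = -18*((5*6 - 5)*(3 - 5) - 3) = -18*((30 - 5)*(-2) - 3) = -18*(25*(-2) - 3) = -18*(-50 - 3) = -18*(-53) = 954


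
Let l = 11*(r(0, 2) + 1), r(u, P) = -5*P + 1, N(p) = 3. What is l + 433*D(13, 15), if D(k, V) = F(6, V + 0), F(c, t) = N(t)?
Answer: 1211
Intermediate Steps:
r(u, P) = 1 - 5*P
F(c, t) = 3
D(k, V) = 3
l = -88 (l = 11*((1 - 5*2) + 1) = 11*((1 - 10) + 1) = 11*(-9 + 1) = 11*(-8) = -88)
l + 433*D(13, 15) = -88 + 433*3 = -88 + 1299 = 1211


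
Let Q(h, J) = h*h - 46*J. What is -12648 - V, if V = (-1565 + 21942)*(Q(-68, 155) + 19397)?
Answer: -344200555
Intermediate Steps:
Q(h, J) = h**2 - 46*J
V = 344187907 (V = (-1565 + 21942)*(((-68)**2 - 46*155) + 19397) = 20377*((4624 - 7130) + 19397) = 20377*(-2506 + 19397) = 20377*16891 = 344187907)
-12648 - V = -12648 - 1*344187907 = -12648 - 344187907 = -344200555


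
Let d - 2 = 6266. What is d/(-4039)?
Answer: -6268/4039 ≈ -1.5519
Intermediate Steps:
d = 6268 (d = 2 + 6266 = 6268)
d/(-4039) = 6268/(-4039) = 6268*(-1/4039) = -6268/4039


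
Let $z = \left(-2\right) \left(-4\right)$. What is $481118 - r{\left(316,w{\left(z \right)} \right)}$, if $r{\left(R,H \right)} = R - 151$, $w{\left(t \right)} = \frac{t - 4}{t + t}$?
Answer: $480953$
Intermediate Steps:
$z = 8$
$w{\left(t \right)} = \frac{-4 + t}{2 t}$
$r{\left(R,H \right)} = -151 + R$
$481118 - r{\left(316,w{\left(z \right)} \right)} = 481118 - \left(-151 + 316\right) = 481118 - 165 = 480953$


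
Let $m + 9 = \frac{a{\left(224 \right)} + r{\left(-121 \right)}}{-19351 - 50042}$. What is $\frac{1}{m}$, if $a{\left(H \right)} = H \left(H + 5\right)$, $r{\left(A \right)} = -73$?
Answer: $- \frac{69393}{675760} \approx -0.10269$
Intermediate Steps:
$a{\left(H \right)} = H \left(5 + H\right)$
$m = - \frac{675760}{69393}$ ($m = -9 + \frac{224 \left(5 + 224\right) - 73}{-19351 - 50042} = -9 + \frac{224 \cdot 229 - 73}{-69393} = -9 + \left(51296 - 73\right) \left(- \frac{1}{69393}\right) = -9 + 51223 \left(- \frac{1}{69393}\right) = -9 - \frac{51223}{69393} = - \frac{675760}{69393} \approx -9.7382$)
$\frac{1}{m} = \frac{1}{- \frac{675760}{69393}} = - \frac{69393}{675760}$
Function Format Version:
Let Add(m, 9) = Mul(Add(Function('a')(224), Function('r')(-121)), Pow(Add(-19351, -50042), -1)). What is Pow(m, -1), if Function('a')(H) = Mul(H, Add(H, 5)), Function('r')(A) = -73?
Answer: Rational(-69393, 675760) ≈ -0.10269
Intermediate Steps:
Function('a')(H) = Mul(H, Add(5, H))
m = Rational(-675760, 69393) (m = Add(-9, Mul(Add(Mul(224, Add(5, 224)), -73), Pow(Add(-19351, -50042), -1))) = Add(-9, Mul(Add(Mul(224, 229), -73), Pow(-69393, -1))) = Add(-9, Mul(Add(51296, -73), Rational(-1, 69393))) = Add(-9, Mul(51223, Rational(-1, 69393))) = Add(-9, Rational(-51223, 69393)) = Rational(-675760, 69393) ≈ -9.7382)
Pow(m, -1) = Pow(Rational(-675760, 69393), -1) = Rational(-69393, 675760)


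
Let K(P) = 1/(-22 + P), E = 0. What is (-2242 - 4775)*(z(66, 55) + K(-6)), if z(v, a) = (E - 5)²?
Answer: -4904883/28 ≈ -1.7517e+5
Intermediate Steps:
z(v, a) = 25 (z(v, a) = (0 - 5)² = (-5)² = 25)
(-2242 - 4775)*(z(66, 55) + K(-6)) = (-2242 - 4775)*(25 + 1/(-22 - 6)) = -7017*(25 + 1/(-28)) = -7017*(25 - 1/28) = -7017*699/28 = -4904883/28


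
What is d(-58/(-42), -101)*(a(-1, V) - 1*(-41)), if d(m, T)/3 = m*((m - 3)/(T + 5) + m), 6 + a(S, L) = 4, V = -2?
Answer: 531193/2352 ≈ 225.85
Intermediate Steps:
a(S, L) = -2 (a(S, L) = -6 + 4 = -2)
d(m, T) = 3*m*(m + (-3 + m)/(5 + T)) (d(m, T) = 3*(m*((m - 3)/(T + 5) + m)) = 3*(m*((-3 + m)/(5 + T) + m)) = 3*(m*(m + (-3 + m)/(5 + T))) = 3*m*(m + (-3 + m)/(5 + T)))
d(-58/(-42), -101)*(a(-1, V) - 1*(-41)) = (3*(-58/(-42))*(-3 + 6*(-58/(-42)) - (-5858)/(-42))/(5 - 101))*(-2 - 1*(-41)) = (3*(-58*(-1/42))*(-3 + 6*(-58*(-1/42)) - (-5858)*(-1)/42)/(-96))*(-2 + 41) = (3*(29/21)*(-1/96)*(-3 + 6*(29/21) - 101*29/21))*39 = (3*(29/21)*(-1/96)*(-3 + 58/7 - 2929/21))*39 = (3*(29/21)*(-1/96)*(-2818/21))*39 = (40861/7056)*39 = 531193/2352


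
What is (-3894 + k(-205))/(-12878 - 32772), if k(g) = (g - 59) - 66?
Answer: 192/2075 ≈ 0.092530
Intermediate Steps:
k(g) = -125 + g (k(g) = (-59 + g) - 66 = -125 + g)
(-3894 + k(-205))/(-12878 - 32772) = (-3894 + (-125 - 205))/(-12878 - 32772) = (-3894 - 330)/(-45650) = -4224*(-1/45650) = 192/2075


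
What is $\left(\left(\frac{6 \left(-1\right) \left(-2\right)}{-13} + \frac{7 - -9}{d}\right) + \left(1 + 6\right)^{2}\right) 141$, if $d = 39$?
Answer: $\frac{88877}{13} \approx 6836.7$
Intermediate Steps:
$\left(\left(\frac{6 \left(-1\right) \left(-2\right)}{-13} + \frac{7 - -9}{d}\right) + \left(1 + 6\right)^{2}\right) 141 = \left(\left(\frac{6 \left(-1\right) \left(-2\right)}{-13} + \frac{7 - -9}{39}\right) + \left(1 + 6\right)^{2}\right) 141 = \left(\left(\left(-6\right) \left(-2\right) \left(- \frac{1}{13}\right) + \left(7 + 9\right) \frac{1}{39}\right) + 7^{2}\right) 141 = \left(\left(12 \left(- \frac{1}{13}\right) + 16 \cdot \frac{1}{39}\right) + 49\right) 141 = \left(\left(- \frac{12}{13} + \frac{16}{39}\right) + 49\right) 141 = \left(- \frac{20}{39} + 49\right) 141 = \frac{1891}{39} \cdot 141 = \frac{88877}{13}$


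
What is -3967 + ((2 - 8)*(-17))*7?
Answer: -3253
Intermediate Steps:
-3967 + ((2 - 8)*(-17))*7 = -3967 - 6*(-17)*7 = -3967 + 102*7 = -3967 + 714 = -3253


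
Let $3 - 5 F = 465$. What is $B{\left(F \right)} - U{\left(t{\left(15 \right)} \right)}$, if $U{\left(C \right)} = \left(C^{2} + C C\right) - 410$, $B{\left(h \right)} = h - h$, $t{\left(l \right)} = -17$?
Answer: $-168$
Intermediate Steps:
$F = - \frac{462}{5}$ ($F = \frac{3}{5} - 93 = - \frac{462}{5} \approx -92.4$)
$B{\left(h \right)} = 0$
$U{\left(C \right)} = -410 + 2 C^{2}$ ($U{\left(C \right)} = \left(C^{2} + C^{2}\right) - 410 = 2 C^{2} - 410 = -410 + 2 C^{2}$)
$B{\left(F \right)} - U{\left(t{\left(15 \right)} \right)} = 0 - \left(-410 + 2 \left(-17\right)^{2}\right) = 0 - \left(-410 + 2 \cdot 289\right) = 0 - \left(-410 + 578\right) = 0 - 168 = -168$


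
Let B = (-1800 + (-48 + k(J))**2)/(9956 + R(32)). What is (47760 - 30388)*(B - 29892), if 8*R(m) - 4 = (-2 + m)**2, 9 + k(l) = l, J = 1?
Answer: -5228645614864/10069 ≈ -5.1928e+8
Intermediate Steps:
k(l) = -9 + l
R(m) = 1/2 + (-2 + m)**2/8
B = 1336/10069 (B = (-1800 + (-48 + (-9 + 1))**2)/(9956 + (1/2 + (-2 + 32)**2/8)) = (-1800 + (-48 - 8)**2)/(9956 + (1/2 + (1/8)*30**2)) = (-1800 + (-56)**2)/(9956 + (1/2 + (1/8)*900)) = (-1800 + 3136)/(9956 + (1/2 + 225/2)) = 1336/(9956 + 113) = 1336/10069 ≈ 0.13268)
(47760 - 30388)*(B - 29892) = (47760 - 30388)*(1336/10069 - 29892) = 17372*(-300981212/10069) = -5228645614864/10069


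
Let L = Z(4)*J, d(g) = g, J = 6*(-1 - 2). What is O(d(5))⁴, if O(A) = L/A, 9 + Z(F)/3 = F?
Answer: 8503056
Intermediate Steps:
Z(F) = -27 + 3*F
J = -18 (J = 6*(-3) = -18)
L = 270 (L = (-27 + 3*4)*(-18) = (-27 + 12)*(-18) = -15*(-18) = 270)
O(A) = 270/A
O(d(5))⁴ = (270/5)⁴ = (270*(⅕))⁴ = 54⁴ = 8503056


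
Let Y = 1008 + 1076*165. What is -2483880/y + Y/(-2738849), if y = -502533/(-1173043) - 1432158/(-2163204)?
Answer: -2877125931398916282692148/1263095220882920429 ≈ -2.2778e+6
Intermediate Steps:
y = 461177385421/422921884962 (y = -502533*(-1/1173043) - 1432158*(-1/2163204) = 502533/1173043 + 238693/360534 = 461177385421/422921884962 ≈ 1.0905)
Y = 178548 (Y = 1008 + 177540 = 178548)
-2483880/y + Y/(-2738849) = -2483880/461177385421/422921884962 + 178548/(-2738849) = -2483880*422921884962/461177385421 + 178548*(-1/2738849) = -1050487211619412560/461177385421 - 178548/2738849 = -2877125931398916282692148/1263095220882920429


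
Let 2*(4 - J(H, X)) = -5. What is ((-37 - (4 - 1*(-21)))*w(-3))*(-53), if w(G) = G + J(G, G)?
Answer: 11501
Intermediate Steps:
J(H, X) = 13/2 (J(H, X) = 4 - ½*(-5) = 4 + 5/2 = 13/2)
w(G) = 13/2 + G (w(G) = G + 13/2 = 13/2 + G)
((-37 - (4 - 1*(-21)))*w(-3))*(-53) = ((-37 - (4 - 1*(-21)))*(13/2 - 3))*(-53) = ((-37 - (4 + 21))*(7/2))*(-53) = ((-37 - 1*25)*(7/2))*(-53) = ((-37 - 25)*(7/2))*(-53) = -62*7/2*(-53) = -217*(-53) = 11501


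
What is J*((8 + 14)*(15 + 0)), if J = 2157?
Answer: 711810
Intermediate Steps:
J*((8 + 14)*(15 + 0)) = 2157*((8 + 14)*(15 + 0)) = 2157*(22*15) = 2157*330 = 711810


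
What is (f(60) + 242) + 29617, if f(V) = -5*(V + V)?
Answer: 29259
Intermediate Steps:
f(V) = -10*V
(f(60) + 242) + 29617 = (-10*60 + 242) + 29617 = (-600 + 242) + 29617 = -358 + 29617 = 29259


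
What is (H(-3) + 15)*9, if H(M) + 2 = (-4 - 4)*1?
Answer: 45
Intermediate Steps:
H(M) = -10 (H(M) = -2 + (-4 - 4)*1 = -2 - 8*1 = -2 - 8 = -10)
(H(-3) + 15)*9 = (-10 + 15)*9 = 5*9 = 45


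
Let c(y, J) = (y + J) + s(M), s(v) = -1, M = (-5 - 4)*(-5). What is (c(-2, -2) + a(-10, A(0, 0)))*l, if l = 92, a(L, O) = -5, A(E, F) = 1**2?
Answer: -920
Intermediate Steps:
A(E, F) = 1
M = 45 (M = -9*(-5) = 45)
c(y, J) = -1 + J + y (c(y, J) = (y + J) - 1 = (J + y) - 1 = -1 + J + y)
(c(-2, -2) + a(-10, A(0, 0)))*l = ((-1 - 2 - 2) - 5)*92 = (-5 - 5)*92 = -10*92 = -920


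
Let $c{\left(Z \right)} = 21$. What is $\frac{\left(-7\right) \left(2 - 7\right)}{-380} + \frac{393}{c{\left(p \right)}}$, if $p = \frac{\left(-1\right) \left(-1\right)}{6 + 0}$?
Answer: $\frac{9907}{532} \approx 18.622$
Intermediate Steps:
$p = \frac{1}{6}$ ($p = 1 \cdot \frac{1}{6} = \frac{1}{6} \approx 0.16667$)
$\frac{\left(-7\right) \left(2 - 7\right)}{-380} + \frac{393}{c{\left(p \right)}} = \frac{\left(-7\right) \left(2 - 7\right)}{-380} + \frac{393}{21} = \left(-7\right) \left(-5\right) \left(- \frac{1}{380}\right) + 393 \cdot \frac{1}{21} = 35 \left(- \frac{1}{380}\right) + \frac{131}{7} = - \frac{7}{76} + \frac{131}{7} = \frac{9907}{532}$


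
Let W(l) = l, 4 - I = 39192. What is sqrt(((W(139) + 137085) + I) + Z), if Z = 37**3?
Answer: 3*sqrt(16521) ≈ 385.60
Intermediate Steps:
I = -39188 (I = 4 - 1*39192 = 4 - 39192 = -39188)
Z = 50653
sqrt(((W(139) + 137085) + I) + Z) = sqrt(((139 + 137085) - 39188) + 50653) = sqrt((137224 - 39188) + 50653) = sqrt(98036 + 50653) = sqrt(148689) = 3*sqrt(16521)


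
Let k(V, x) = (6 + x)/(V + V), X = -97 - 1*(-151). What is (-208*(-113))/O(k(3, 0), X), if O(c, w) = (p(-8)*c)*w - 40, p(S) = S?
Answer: -2938/59 ≈ -49.797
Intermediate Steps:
X = 54 (X = -97 + 151 = 54)
k(V, x) = (6 + x)/(2*V) (k(V, x) = (6 + x)/((2*V)) = (6 + x)*(1/(2*V)) = (6 + x)/(2*V))
O(c, w) = -40 - 8*c*w (O(c, w) = (-8*c)*w - 40 = -8*c*w - 40 = -40 - 8*c*w)
(-208*(-113))/O(k(3, 0), X) = (-208*(-113))/(-40 - 8*(1/2)*(6 + 0)/3*54) = 23504/(-40 - 8*(1/2)*(1/3)*6*54) = 23504/(-40 - 8*1*54) = 23504/(-40 - 432) = 23504/(-472) = 23504*(-1/472) = -2938/59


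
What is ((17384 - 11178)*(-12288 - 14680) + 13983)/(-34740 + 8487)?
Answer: 167349425/26253 ≈ 6374.5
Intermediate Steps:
((17384 - 11178)*(-12288 - 14680) + 13983)/(-34740 + 8487) = (6206*(-26968) + 13983)/(-26253) = (-167363408 + 13983)*(-1/26253) = -167349425*(-1/26253) = 167349425/26253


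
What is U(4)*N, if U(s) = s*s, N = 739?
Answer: 11824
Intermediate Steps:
U(s) = s**2
U(4)*N = 4**2*739 = 16*739 = 11824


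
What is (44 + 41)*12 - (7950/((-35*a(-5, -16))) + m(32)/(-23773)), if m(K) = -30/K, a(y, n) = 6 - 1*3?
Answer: 2917422455/2662576 ≈ 1095.7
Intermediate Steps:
a(y, n) = 3 (a(y, n) = 6 - 3 = 3)
(44 + 41)*12 - (7950/((-35*a(-5, -16))) + m(32)/(-23773)) = (44 + 41)*12 - (7950/((-35*3)) - 30/32/(-23773)) = 85*12 - (7950/(-105) - 30*1/32*(-1/23773)) = 1020 - (7950*(-1/105) - 15/16*(-1/23773)) = 1020 - (-530/7 + 15/380368) = 1020 - 1*(-201594935/2662576) = 1020 + 201594935/2662576 = 2917422455/2662576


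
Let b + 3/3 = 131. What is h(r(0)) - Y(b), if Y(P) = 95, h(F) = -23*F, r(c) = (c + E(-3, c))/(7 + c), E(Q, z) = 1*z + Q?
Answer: -596/7 ≈ -85.143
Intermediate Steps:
b = 130 (b = -1 + 131 = 130)
E(Q, z) = Q + z (E(Q, z) = z + Q = Q + z)
r(c) = (-3 + 2*c)/(7 + c) (r(c) = (c + (-3 + c))/(7 + c) = (-3 + 2*c)/(7 + c))
h(r(0)) - Y(b) = -23*(-3 + 2*0)/(7 + 0) - 1*95 = -23*(-3 + 0)/7 - 95 = -23*(-3)/7 - 95 = -23*(-3/7) - 95 = 69/7 - 95 = -596/7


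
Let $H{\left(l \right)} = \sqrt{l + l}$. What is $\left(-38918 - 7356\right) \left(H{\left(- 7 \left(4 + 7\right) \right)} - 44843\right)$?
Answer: $2075064982 - 46274 i \sqrt{154} \approx 2.0751 \cdot 10^{9} - 5.7425 \cdot 10^{5} i$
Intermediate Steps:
$H{\left(l \right)} = \sqrt{2} \sqrt{l}$ ($H{\left(l \right)} = \sqrt{2 l} = \sqrt{2} \sqrt{l}$)
$\left(-38918 - 7356\right) \left(H{\left(- 7 \left(4 + 7\right) \right)} - 44843\right) = \left(-38918 - 7356\right) \left(\sqrt{2} \sqrt{- 7 \left(4 + 7\right)} - 44843\right) = - 46274 \left(\sqrt{2} \sqrt{\left(-7\right) 11} - 44843\right) = - 46274 \left(\sqrt{2} \sqrt{-77} - 44843\right) = - 46274 \left(\sqrt{2} i \sqrt{77} - 44843\right) = - 46274 \left(i \sqrt{154} - 44843\right) = - 46274 \left(-44843 + i \sqrt{154}\right) = 2075064982 - 46274 i \sqrt{154}$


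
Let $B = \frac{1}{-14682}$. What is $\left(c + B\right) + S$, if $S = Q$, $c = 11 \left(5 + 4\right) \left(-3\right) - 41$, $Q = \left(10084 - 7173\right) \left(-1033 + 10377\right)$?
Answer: $\frac{399351075371}{14682} \approx 2.72 \cdot 10^{7}$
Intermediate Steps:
$B = - \frac{1}{14682} \approx -6.8111 \cdot 10^{-5}$
$Q = 27200384$ ($Q = 2911 \cdot 9344 = 27200384$)
$c = -338$ ($c = 11 \cdot 9 \left(-3\right) - 41 = 11 \left(-27\right) - 41 = -297 - 41 = -338$)
$S = 27200384$
$\left(c + B\right) + S = \left(-338 - \frac{1}{14682}\right) + 27200384 = - \frac{4962517}{14682} + 27200384 = \frac{399351075371}{14682}$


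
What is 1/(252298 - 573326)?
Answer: -1/321028 ≈ -3.1150e-6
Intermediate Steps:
1/(252298 - 573326) = 1/(-321028) = -1/321028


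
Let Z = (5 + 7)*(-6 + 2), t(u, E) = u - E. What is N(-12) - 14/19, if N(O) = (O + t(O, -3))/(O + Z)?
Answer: -147/380 ≈ -0.38684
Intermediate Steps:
Z = -48 (Z = 12*(-4) = -48)
N(O) = (3 + 2*O)/(-48 + O) (N(O) = (O + (O - 1*(-3)))/(O - 48) = (O + (O + 3))/(-48 + O) = (O + (3 + O))/(-48 + O) = (3 + 2*O)/(-48 + O))
N(-12) - 14/19 = (3 + 2*(-12))/(-48 - 12) - 14/19 = (3 - 24)/(-60) - 14*1/19 = -1/60*(-21) - 14/19 = 7/20 - 14/19 = -147/380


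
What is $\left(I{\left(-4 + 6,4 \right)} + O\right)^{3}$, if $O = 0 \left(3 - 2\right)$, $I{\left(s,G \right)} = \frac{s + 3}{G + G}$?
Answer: $\frac{125}{512} \approx 0.24414$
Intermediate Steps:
$I{\left(s,G \right)} = \frac{3 + s}{2 G}$
$O = 0$ ($O = 0 \cdot 1 = 0$)
$\left(I{\left(-4 + 6,4 \right)} + O\right)^{3} = \left(\frac{3 + \left(-4 + 6\right)}{2 \cdot 4} + 0\right)^{3} = \left(\frac{1}{2} \cdot \frac{1}{4} \left(3 + 2\right) + 0\right)^{3} = \left(\frac{1}{2} \cdot \frac{1}{4} \cdot 5 + 0\right)^{3} = \left(\frac{5}{8} + 0\right)^{3} = \left(\frac{5}{8}\right)^{3} = \frac{125}{512}$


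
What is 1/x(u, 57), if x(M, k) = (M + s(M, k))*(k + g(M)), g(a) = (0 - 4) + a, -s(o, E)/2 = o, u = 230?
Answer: -1/65090 ≈ -1.5363e-5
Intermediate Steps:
s(o, E) = -2*o
g(a) = -4 + a
x(M, k) = -M*(-4 + M + k) (x(M, k) = (M - 2*M)*(k + (-4 + M)) = (-M)*(-4 + M + k) = -M*(-4 + M + k))
1/x(u, 57) = 1/(230*(4 - 1*230 - 1*57)) = 1/(230*(4 - 230 - 57)) = 1/(230*(-283)) = 1/(-65090) = -1/65090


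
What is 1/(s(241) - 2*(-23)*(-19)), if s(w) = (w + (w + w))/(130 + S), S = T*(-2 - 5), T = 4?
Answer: -34/29475 ≈ -0.0011535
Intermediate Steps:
S = -28 (S = 4*(-2 - 5) = 4*(-7) = -28)
s(w) = w/34 (s(w) = (w + (w + w))/(130 - 28) = (w + 2*w)/102 = (3*w)*(1/102) = w/34)
1/(s(241) - 2*(-23)*(-19)) = 1/((1/34)*241 - 2*(-23)*(-19)) = 1/(241/34 + 46*(-19)) = 1/(241/34 - 874) = 1/(-29475/34) = -34/29475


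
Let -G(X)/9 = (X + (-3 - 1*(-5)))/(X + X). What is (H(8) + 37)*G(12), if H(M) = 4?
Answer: -861/4 ≈ -215.25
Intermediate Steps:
G(X) = -9*(2 + X)/(2*X) (G(X) = -9*(X + (-3 - 1*(-5)))/(X + X) = -9*(X + (-3 + 5))/(2*X) = -9*(X + 2)*1/(2*X) = -9*(2 + X)*1/(2*X) = -9*(2 + X)/(2*X))
(H(8) + 37)*G(12) = (4 + 37)*(-9/2 - 9/12) = 41*(-9/2 - 9*1/12) = 41*(-9/2 - 3/4) = 41*(-21/4) = -861/4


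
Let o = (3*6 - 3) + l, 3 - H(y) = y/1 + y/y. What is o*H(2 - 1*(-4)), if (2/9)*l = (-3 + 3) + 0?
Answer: -60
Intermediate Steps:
l = 0 (l = 9*((-3 + 3) + 0)/2 = 9*(0 + 0)/2 = (9/2)*0 = 0)
H(y) = 2 - y (H(y) = 3 - (y/1 + y/y) = 3 - (y*1 + 1) = 3 - (y + 1) = 3 - (1 + y) = 3 + (-1 - y) = 2 - y)
o = 15 (o = (3*6 - 3) + 0 = (18 - 3) + 0 = 15 + 0 = 15)
o*H(2 - 1*(-4)) = 15*(2 - (2 - 1*(-4))) = 15*(2 - (2 + 4)) = 15*(2 - 1*6) = 15*(2 - 6) = 15*(-4) = -60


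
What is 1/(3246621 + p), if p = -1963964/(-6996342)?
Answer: 3498171/11357236412173 ≈ 3.0801e-7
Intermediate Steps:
p = 981982/3498171 (p = -1963964*(-1/6996342) = 981982/3498171 ≈ 0.28071)
1/(3246621 + p) = 1/(3246621 + 981982/3498171) = 1/(11357236412173/3498171) = 3498171/11357236412173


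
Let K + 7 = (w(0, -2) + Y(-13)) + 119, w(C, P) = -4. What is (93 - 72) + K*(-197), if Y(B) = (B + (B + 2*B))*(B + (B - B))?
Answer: -154427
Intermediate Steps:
Y(B) = 4*B² (Y(B) = (B + 3*B)*(B + 0) = (4*B)*B = 4*B²)
K = 784 (K = -7 + ((-4 + 4*(-13)²) + 119) = -7 + ((-4 + 4*169) + 119) = -7 + ((-4 + 676) + 119) = -7 + (672 + 119) = -7 + 791 = 784)
(93 - 72) + K*(-197) = (93 - 72) + 784*(-197) = 21 - 154448 = -154427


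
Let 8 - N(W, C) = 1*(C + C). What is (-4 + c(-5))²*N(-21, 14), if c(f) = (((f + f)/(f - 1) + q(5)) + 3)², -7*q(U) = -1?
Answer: -1423659380/194481 ≈ -7320.3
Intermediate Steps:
N(W, C) = 8 - 2*C (N(W, C) = 8 - (C + C) = 8 - 2*C)
q(U) = ⅐ (q(U) = -⅐*(-1) = ⅐)
c(f) = (22/7 + 2*f/(-1 + f))² (c(f) = (((f + f)/(f - 1) + ⅐) + 3)² = (((2*f)/(-1 + f) + ⅐) + 3)² = ((2*f/(-1 + f) + ⅐) + 3)² = ((⅐ + 2*f/(-1 + f)) + 3)² = (22/7 + 2*f/(-1 + f))²)
(-4 + c(-5))²*N(-21, 14) = (-4 + 4*(-11 + 18*(-5))²/(49*(-1 - 5)²))²*(8 - 2*14) = (-4 + (4/49)*(-11 - 90)²/(-6)²)²*(8 - 28) = (-4 + (4/49)*(1/36)*(-101)²)²*(-20) = (-4 + (4/49)*(1/36)*10201)²*(-20) = (-4 + 10201/441)²*(-20) = (8437/441)²*(-20) = (71182969/194481)*(-20) = -1423659380/194481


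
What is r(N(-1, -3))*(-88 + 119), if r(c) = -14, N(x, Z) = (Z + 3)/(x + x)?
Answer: -434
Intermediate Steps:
N(x, Z) = (3 + Z)/(2*x) (N(x, Z) = (3 + Z)/((2*x)) = (3 + Z)*(1/(2*x)) = (3 + Z)/(2*x))
r(N(-1, -3))*(-88 + 119) = -14*(-88 + 119) = -14*31 = -434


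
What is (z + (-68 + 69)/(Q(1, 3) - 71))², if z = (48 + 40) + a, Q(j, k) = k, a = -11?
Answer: 27405225/4624 ≈ 5926.7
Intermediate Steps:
z = 77 (z = (48 + 40) - 11 = 88 - 11 = 77)
(z + (-68 + 69)/(Q(1, 3) - 71))² = (77 + (-68 + 69)/(3 - 71))² = (77 + 1/(-68))² = (77 + 1*(-1/68))² = (77 - 1/68)² = (5235/68)² = 27405225/4624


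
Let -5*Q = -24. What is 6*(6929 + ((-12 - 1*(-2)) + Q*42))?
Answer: 213618/5 ≈ 42724.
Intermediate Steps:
Q = 24/5 (Q = -1/5*(-24) = 24/5 ≈ 4.8000)
6*(6929 + ((-12 - 1*(-2)) + Q*42)) = 6*(6929 + ((-12 - 1*(-2)) + (24/5)*42)) = 6*(6929 + ((-12 + 2) + 1008/5)) = 6*(6929 + (-10 + 1008/5)) = 6*(6929 + 958/5) = 6*(35603/5) = 213618/5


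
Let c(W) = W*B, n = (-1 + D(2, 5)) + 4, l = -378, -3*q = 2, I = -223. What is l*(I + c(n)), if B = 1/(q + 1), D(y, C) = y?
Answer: 78624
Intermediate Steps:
q = -⅔ (q = -⅓*2 = -⅔ ≈ -0.66667)
B = 3 (B = 1/(-⅔ + 1) = 1/(⅓) = 3)
n = 5 (n = (-1 + 2) + 4 = 1 + 4 = 5)
c(W) = 3*W (c(W) = W*3 = 3*W)
l*(I + c(n)) = -378*(-223 + 3*5) = -378*(-223 + 15) = -378*(-208) = 78624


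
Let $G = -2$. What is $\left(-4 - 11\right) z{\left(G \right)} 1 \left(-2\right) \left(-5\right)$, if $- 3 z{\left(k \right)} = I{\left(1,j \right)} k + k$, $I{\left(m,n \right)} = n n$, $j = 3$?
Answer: $-1000$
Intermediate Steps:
$I{\left(m,n \right)} = n^{2}$
$z{\left(k \right)} = - \frac{10 k}{3}$ ($z{\left(k \right)} = - \frac{3^{2} k + k}{3} = - \frac{9 k + k}{3} = - \frac{10 k}{3}$)
$\left(-4 - 11\right) z{\left(G \right)} 1 \left(-2\right) \left(-5\right) = \left(-4 - 11\right) \left(\left(- \frac{10}{3}\right) \left(-2\right)\right) 1 \left(-2\right) \left(-5\right) = \left(-4 - 11\right) \frac{20}{3} \left(\left(-2\right) \left(-5\right)\right) = \left(-15\right) \frac{20}{3} \cdot 10 = \left(-100\right) 10 = -1000$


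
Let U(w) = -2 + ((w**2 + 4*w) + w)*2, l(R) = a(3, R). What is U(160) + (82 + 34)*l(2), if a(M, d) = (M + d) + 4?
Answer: 53842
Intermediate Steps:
a(M, d) = 4 + M + d
l(R) = 7 + R (l(R) = 4 + 3 + R = 7 + R)
U(w) = -2 + 2*w**2 + 10*w (U(w) = -2 + (w**2 + 5*w)*2 = -2 + (2*w**2 + 10*w) = -2 + 2*w**2 + 10*w)
U(160) + (82 + 34)*l(2) = (-2 + 2*160**2 + 10*160) + (82 + 34)*(7 + 2) = (-2 + 2*25600 + 1600) + 116*9 = (-2 + 51200 + 1600) + 1044 = 52798 + 1044 = 53842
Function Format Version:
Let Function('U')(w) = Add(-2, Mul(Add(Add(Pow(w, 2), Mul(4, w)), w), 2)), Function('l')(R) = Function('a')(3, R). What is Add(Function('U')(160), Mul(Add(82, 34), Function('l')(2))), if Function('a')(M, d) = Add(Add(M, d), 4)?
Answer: 53842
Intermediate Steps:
Function('a')(M, d) = Add(4, M, d)
Function('l')(R) = Add(7, R) (Function('l')(R) = Add(4, 3, R) = Add(7, R))
Function('U')(w) = Add(-2, Mul(2, Pow(w, 2)), Mul(10, w)) (Function('U')(w) = Add(-2, Mul(Add(Pow(w, 2), Mul(5, w)), 2)) = Add(-2, Add(Mul(2, Pow(w, 2)), Mul(10, w))) = Add(-2, Mul(2, Pow(w, 2)), Mul(10, w)))
Add(Function('U')(160), Mul(Add(82, 34), Function('l')(2))) = Add(Add(-2, Mul(2, Pow(160, 2)), Mul(10, 160)), Mul(Add(82, 34), Add(7, 2))) = Add(Add(-2, Mul(2, 25600), 1600), Mul(116, 9)) = Add(Add(-2, 51200, 1600), 1044) = Add(52798, 1044) = 53842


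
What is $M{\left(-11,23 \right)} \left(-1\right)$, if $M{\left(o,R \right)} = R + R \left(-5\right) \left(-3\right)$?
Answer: $-368$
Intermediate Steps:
$M{\left(o,R \right)} = 16 R$ ($M{\left(o,R \right)} = R + - 5 R \left(-3\right) = R + 15 R = 16 R$)
$M{\left(-11,23 \right)} \left(-1\right) = 16 \cdot 23 \left(-1\right) = 368 \left(-1\right) = -368$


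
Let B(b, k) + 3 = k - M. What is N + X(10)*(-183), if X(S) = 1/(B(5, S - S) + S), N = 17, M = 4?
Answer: -44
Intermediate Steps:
B(b, k) = -7 + k (B(b, k) = -3 + (k - 1*4) = -3 + (k - 4) = -3 + (-4 + k) = -7 + k)
X(S) = 1/(-7 + S) (X(S) = 1/((-7 + (S - S)) + S) = 1/((-7 + 0) + S) = 1/(-7 + S))
N + X(10)*(-183) = 17 - 183/(-7 + 10) = 17 - 183/3 = 17 + (⅓)*(-183) = 17 - 61 = -44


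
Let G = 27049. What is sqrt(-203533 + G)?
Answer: 2*I*sqrt(44121) ≈ 420.1*I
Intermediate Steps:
sqrt(-203533 + G) = sqrt(-203533 + 27049) = sqrt(-176484) = 2*I*sqrt(44121)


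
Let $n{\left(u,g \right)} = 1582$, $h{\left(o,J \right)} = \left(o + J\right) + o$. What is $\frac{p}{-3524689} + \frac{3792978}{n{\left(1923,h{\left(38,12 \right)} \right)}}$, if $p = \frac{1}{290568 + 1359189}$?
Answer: $\frac{1575408088739691058}{657081479614749} \approx 2397.6$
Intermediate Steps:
$h{\left(o,J \right)} = J + 2 o$ ($h{\left(o,J \right)} = \left(J + o\right) + o = J + 2 o$)
$p = \frac{1}{1649757} \approx 6.0615 \cdot 10^{-7}$
$\frac{p}{-3524689} + \frac{3792978}{n{\left(1923,h{\left(38,12 \right)} \right)}} = \frac{1}{1649757 \left(-3524689\right)} + \frac{3792978}{1582} = \frac{1}{1649757} \left(- \frac{1}{3524689}\right) + 3792978 \cdot \frac{1}{1582} = - \frac{1}{5814880350573} + \frac{270927}{113} = \frac{1575408088739691058}{657081479614749}$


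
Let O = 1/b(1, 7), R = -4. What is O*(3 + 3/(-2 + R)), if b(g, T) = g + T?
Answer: 5/16 ≈ 0.31250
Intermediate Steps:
b(g, T) = T + g
O = 1/8 (O = 1/(7 + 1) = 1/8 ≈ 0.12500)
O*(3 + 3/(-2 + R)) = (3 + 3/(-2 - 4))/8 = (3 + 3/(-6))/8 = (3 - 1/6*3)/8 = (3 - 1/2)/8 = (1/8)*(5/2) = 5/16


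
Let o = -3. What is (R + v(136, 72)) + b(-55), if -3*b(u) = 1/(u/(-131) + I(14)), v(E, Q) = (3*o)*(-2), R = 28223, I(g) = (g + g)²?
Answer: 8706050626/308277 ≈ 28241.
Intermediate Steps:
I(g) = 4*g² (I(g) = (2*g)² = 4*g²)
v(E, Q) = 18 (v(E, Q) = (3*(-3))*(-2) = -9*(-2) = 18)
b(u) = -1/(3*(784 - u/131)) (b(u) = -1/(3*(u/(-131) + 4*14²)) = -1/(3*(u*(-1/131) + 4*196)) = -1/(3*(-u/131 + 784)) = -1/(3*(784 - u/131)))
(R + v(136, 72)) + b(-55) = (28223 + 18) + 131/(3*(-102704 - 55)) = 28241 + (131/3)/(-102759) = 28241 + (131/3)*(-1/102759) = 28241 - 131/308277 = 8706050626/308277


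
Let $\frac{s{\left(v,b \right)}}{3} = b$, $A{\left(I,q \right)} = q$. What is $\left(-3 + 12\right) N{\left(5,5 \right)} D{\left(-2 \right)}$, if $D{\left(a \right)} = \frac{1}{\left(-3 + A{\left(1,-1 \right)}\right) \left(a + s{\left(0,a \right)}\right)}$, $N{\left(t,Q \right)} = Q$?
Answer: $\frac{45}{32} \approx 1.4063$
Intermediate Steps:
$s{\left(v,b \right)} = 3 b$
$D{\left(a \right)} = - \frac{1}{16 a}$ ($D{\left(a \right)} = \frac{1}{\left(-3 - 1\right) \left(a + 3 a\right)} = \frac{1}{\left(-4\right) 4 a} = \frac{1}{\left(-16\right) a} = - \frac{1}{16 a}$)
$\left(-3 + 12\right) N{\left(5,5 \right)} D{\left(-2 \right)} = \left(-3 + 12\right) 5 \left(- \frac{1}{16 \left(-2\right)}\right) = 9 \cdot 5 \left(\left(- \frac{1}{16}\right) \left(- \frac{1}{2}\right)\right) = 45 \cdot \frac{1}{32} = \frac{45}{32}$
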